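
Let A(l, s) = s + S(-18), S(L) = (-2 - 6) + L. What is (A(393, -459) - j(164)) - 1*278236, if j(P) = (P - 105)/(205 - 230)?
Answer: -6967966/25 ≈ -2.7872e+5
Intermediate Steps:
S(L) = -8 + L
j(P) = 21/5 - P/25 (j(P) = (-105 + P)/(-25) = (-105 + P)*(-1/25) = 21/5 - P/25)
A(l, s) = -26 + s (A(l, s) = s + (-8 - 18) = s - 26 = -26 + s)
(A(393, -459) - j(164)) - 1*278236 = ((-26 - 459) - (21/5 - 1/25*164)) - 1*278236 = (-485 - (21/5 - 164/25)) - 278236 = (-485 - 1*(-59/25)) - 278236 = (-485 + 59/25) - 278236 = -12066/25 - 278236 = -6967966/25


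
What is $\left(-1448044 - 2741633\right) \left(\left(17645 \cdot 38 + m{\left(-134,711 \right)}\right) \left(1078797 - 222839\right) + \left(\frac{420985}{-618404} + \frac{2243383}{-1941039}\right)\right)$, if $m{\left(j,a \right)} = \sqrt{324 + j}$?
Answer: $- \frac{962107397907501980648841992147}{400115427252} - 3586187545566 \sqrt{190} \approx -2.4046 \cdot 10^{18}$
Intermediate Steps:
$\left(-1448044 - 2741633\right) \left(\left(17645 \cdot 38 + m{\left(-134,711 \right)}\right) \left(1078797 - 222839\right) + \left(\frac{420985}{-618404} + \frac{2243383}{-1941039}\right)\right) = \left(-1448044 - 2741633\right) \left(\left(17645 \cdot 38 + \sqrt{324 - 134}\right) \left(1078797 - 222839\right) + \left(\frac{420985}{-618404} + \frac{2243383}{-1941039}\right)\right) = - 4189677 \left(\left(670510 + \sqrt{190}\right) 855958 + \left(420985 \left(- \frac{1}{618404}\right) + 2243383 \left(- \frac{1}{1941039}\right)\right)\right) = - 4189677 \left(\left(573928398580 + 855958 \sqrt{190}\right) - \frac{2204465324147}{1200346281756}\right) = - 4189677 \left(\frac{688912819227474084982333}{1200346281756} + 855958 \sqrt{190}\right) = - \frac{962107397907501980648841992147}{400115427252} - 3586187545566 \sqrt{190}$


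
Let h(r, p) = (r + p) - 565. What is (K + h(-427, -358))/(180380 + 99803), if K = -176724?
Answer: -178074/280183 ≈ -0.63556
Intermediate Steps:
h(r, p) = -565 + p + r (h(r, p) = (p + r) - 565 = -565 + p + r)
(K + h(-427, -358))/(180380 + 99803) = (-176724 + (-565 - 358 - 427))/(180380 + 99803) = (-176724 - 1350)/280183 = -178074*1/280183 = -178074/280183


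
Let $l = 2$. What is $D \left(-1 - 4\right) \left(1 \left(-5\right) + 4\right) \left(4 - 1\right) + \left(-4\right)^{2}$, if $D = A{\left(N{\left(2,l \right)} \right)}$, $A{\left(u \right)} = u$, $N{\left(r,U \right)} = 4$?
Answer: $76$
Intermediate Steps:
$D = 4$
$D \left(-1 - 4\right) \left(1 \left(-5\right) + 4\right) \left(4 - 1\right) + \left(-4\right)^{2} = 4 \left(-1 - 4\right) \left(1 \left(-5\right) + 4\right) \left(4 - 1\right) + \left(-4\right)^{2} = 4 \left(-1 - 4\right) \left(-5 + 4\right) 3 + 16 = 4 \left(- 5 \left(\left(-1\right) 3\right)\right) + 16 = 4 \left(\left(-5\right) \left(-3\right)\right) + 16 = 4 \cdot 15 + 16 = 60 + 16 = 76$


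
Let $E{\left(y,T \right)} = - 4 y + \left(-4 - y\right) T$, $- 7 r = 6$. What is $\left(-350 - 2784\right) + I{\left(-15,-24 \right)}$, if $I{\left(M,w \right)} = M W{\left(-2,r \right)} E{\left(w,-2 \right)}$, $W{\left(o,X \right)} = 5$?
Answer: $-7334$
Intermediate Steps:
$r = - \frac{6}{7}$ ($r = \left(- \frac{1}{7}\right) 6 = - \frac{6}{7} \approx -0.85714$)
$E{\left(y,T \right)} = - 4 y + T \left(-4 - y\right)$
$I{\left(M,w \right)} = 5 M \left(8 - 2 w\right)$ ($I{\left(M,w \right)} = M 5 \left(\left(-4\right) \left(-2\right) - 4 w - - 2 w\right) = 5 M \left(8 - 4 w + 2 w\right) = 5 M \left(8 - 2 w\right)$)
$\left(-350 - 2784\right) + I{\left(-15,-24 \right)} = \left(-350 - 2784\right) + 10 \left(-15\right) \left(4 - -24\right) = -3134 + 10 \left(-15\right) \left(4 + 24\right) = -3134 + 10 \left(-15\right) 28 = -3134 - 4200 = -7334$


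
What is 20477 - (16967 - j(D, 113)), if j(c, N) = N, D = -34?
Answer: 3623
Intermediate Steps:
20477 - (16967 - j(D, 113)) = 20477 - (16967 - 1*113) = 20477 - (16967 - 113) = 20477 - 1*16854 = 20477 - 16854 = 3623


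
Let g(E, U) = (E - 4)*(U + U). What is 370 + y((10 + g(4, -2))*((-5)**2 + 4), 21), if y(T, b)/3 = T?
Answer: 1240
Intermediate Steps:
g(E, U) = 2*U*(-4 + E) (g(E, U) = (-4 + E)*(2*U) = 2*U*(-4 + E))
y(T, b) = 3*T
370 + y((10 + g(4, -2))*((-5)**2 + 4), 21) = 370 + 3*((10 + 2*(-2)*(-4 + 4))*((-5)**2 + 4)) = 370 + 3*((10 + 2*(-2)*0)*(25 + 4)) = 370 + 3*((10 + 0)*29) = 370 + 3*(10*29) = 370 + 3*290 = 370 + 870 = 1240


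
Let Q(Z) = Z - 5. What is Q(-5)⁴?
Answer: 10000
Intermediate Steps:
Q(Z) = -5 + Z
Q(-5)⁴ = (-5 - 5)⁴ = (-10)⁴ = 10000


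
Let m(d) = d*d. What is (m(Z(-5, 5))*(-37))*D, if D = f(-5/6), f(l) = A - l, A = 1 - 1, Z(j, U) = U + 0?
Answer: -4625/6 ≈ -770.83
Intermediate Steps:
Z(j, U) = U
A = 0
f(l) = -l (f(l) = 0 - l = -l)
D = 5/6 (D = -(-5)/6 = -1*(-5/6) = 5/6 ≈ 0.83333)
m(d) = d**2
(m(Z(-5, 5))*(-37))*D = (5**2*(-37))*(5/6) = (25*(-37))*(5/6) = -925*5/6 = -4625/6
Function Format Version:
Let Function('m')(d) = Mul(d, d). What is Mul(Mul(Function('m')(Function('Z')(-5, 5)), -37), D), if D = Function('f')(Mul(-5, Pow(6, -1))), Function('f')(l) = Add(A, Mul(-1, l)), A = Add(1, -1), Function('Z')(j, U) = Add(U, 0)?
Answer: Rational(-4625, 6) ≈ -770.83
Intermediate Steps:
Function('Z')(j, U) = U
A = 0
Function('f')(l) = Mul(-1, l) (Function('f')(l) = Add(0, Mul(-1, l)) = Mul(-1, l))
D = Rational(5, 6) (D = Mul(-1, Mul(-5, Pow(6, -1))) = Mul(-1, Mul(-5, Rational(1, 6))) = Mul(-1, Rational(-5, 6)) = Rational(5, 6) ≈ 0.83333)
Function('m')(d) = Pow(d, 2)
Mul(Mul(Function('m')(Function('Z')(-5, 5)), -37), D) = Mul(Mul(Pow(5, 2), -37), Rational(5, 6)) = Mul(Mul(25, -37), Rational(5, 6)) = Mul(-925, Rational(5, 6)) = Rational(-4625, 6)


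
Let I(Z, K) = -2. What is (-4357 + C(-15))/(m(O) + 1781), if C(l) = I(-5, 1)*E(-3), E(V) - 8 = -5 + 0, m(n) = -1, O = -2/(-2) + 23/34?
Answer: -4363/1780 ≈ -2.4511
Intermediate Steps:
O = 57/34 (O = -2*(-1/2) + 23*(1/34) = 1 + 23/34 = 57/34 ≈ 1.6765)
E(V) = 3 (E(V) = 8 + (-5 + 0) = 8 - 5 = 3)
C(l) = -6 (C(l) = -2*3 = -6)
(-4357 + C(-15))/(m(O) + 1781) = (-4357 - 6)/(-1 + 1781) = -4363/1780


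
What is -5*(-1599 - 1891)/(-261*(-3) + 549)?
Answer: 8725/666 ≈ 13.101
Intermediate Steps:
-5*(-1599 - 1891)/(-261*(-3) + 549) = -(-17450)/(783 + 549) = -(-17450)/1332 = -5*(-1745/666) = 8725/666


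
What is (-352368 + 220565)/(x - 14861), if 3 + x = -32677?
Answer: 131803/47541 ≈ 2.7724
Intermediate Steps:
x = -32680 (x = -3 - 32677 = -32680)
(-352368 + 220565)/(x - 14861) = (-352368 + 220565)/(-32680 - 14861) = -131803/(-47541) = -131803*(-1/47541) = 131803/47541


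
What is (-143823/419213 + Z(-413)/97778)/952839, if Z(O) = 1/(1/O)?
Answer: -14235860263/39056688345239046 ≈ -3.6449e-7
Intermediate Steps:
Z(O) = O
(-143823/419213 + Z(-413)/97778)/952839 = (-143823/419213 - 413/97778)/952839 = (-143823*1/419213 - 413*1/97778)*(1/952839) = (-143823/419213 - 413/97778)*(1/952839) = -14235860263/40989808714*1/952839 = -14235860263/39056688345239046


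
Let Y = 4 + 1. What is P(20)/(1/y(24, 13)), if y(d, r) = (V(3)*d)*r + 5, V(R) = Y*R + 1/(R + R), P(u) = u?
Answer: 94740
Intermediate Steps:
Y = 5
V(R) = 1/(2*R) + 5*R (V(R) = 5*R + 1/(R + R) = 5*R + 1/(2*R) = 1/(2*R) + 5*R)
y(d, r) = 5 + 91*d*r/6 (y(d, r) = (((½)/3 + 5*3)*d)*r + 5 = (((½)*(⅓) + 15)*d)*r + 5 = ((⅙ + 15)*d)*r + 5 = (91*d/6)*r + 5 = 91*d*r/6 + 5 = 5 + 91*d*r/6)
P(20)/(1/y(24, 13)) = 20/(1/(5 + (91/6)*24*13)) = 20/(1/(5 + 4732)) = 20/(1/4737) = 20*4737 = 94740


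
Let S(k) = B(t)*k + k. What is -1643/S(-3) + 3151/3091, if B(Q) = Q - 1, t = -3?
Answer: -5050154/27819 ≈ -181.54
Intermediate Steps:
B(Q) = -1 + Q
S(k) = -3*k (S(k) = (-1 - 3)*k + k = -4*k + k = -3*k)
-1643/S(-3) + 3151/3091 = -1643/((-3*(-3))) + 3151/3091 = -1643/9 + 3151*(1/3091) = -1643*⅑ + 3151/3091 = -1643/9 + 3151/3091 = -5050154/27819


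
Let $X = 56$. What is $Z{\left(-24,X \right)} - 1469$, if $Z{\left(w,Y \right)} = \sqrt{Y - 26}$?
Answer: $-1469 + \sqrt{30} \approx -1463.5$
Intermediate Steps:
$Z{\left(w,Y \right)} = \sqrt{-26 + Y}$
$Z{\left(-24,X \right)} - 1469 = \sqrt{-26 + 56} - 1469 = \sqrt{30} - 1469 = -1469 + \sqrt{30}$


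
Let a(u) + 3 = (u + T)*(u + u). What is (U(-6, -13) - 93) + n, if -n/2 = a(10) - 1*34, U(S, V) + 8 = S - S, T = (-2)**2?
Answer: -587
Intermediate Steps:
T = 4
a(u) = -3 + 2*u*(4 + u) (a(u) = -3 + (u + 4)*(u + u) = -3 + (4 + u)*(2*u) = -3 + 2*u*(4 + u))
U(S, V) = -8 (U(S, V) = -8 + (S - S) = -8 + 0 = -8)
n = -486 (n = -2*((-3 + 2*10**2 + 8*10) - 1*34) = -2*((-3 + 2*100 + 80) - 34) = -2*((-3 + 200 + 80) - 34) = -2*(277 - 34) = -2*243 = -486)
(U(-6, -13) - 93) + n = (-8 - 93) - 486 = -101 - 486 = -587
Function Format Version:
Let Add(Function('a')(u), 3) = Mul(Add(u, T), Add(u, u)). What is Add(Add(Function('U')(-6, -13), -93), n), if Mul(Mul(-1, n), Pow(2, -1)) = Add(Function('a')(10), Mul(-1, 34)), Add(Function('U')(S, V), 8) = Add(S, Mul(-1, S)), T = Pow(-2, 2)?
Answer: -587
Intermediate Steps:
T = 4
Function('a')(u) = Add(-3, Mul(2, u, Add(4, u))) (Function('a')(u) = Add(-3, Mul(Add(u, 4), Add(u, u))) = Add(-3, Mul(Add(4, u), Mul(2, u))) = Add(-3, Mul(2, u, Add(4, u))))
Function('U')(S, V) = -8 (Function('U')(S, V) = Add(-8, Add(S, Mul(-1, S))) = Add(-8, 0) = -8)
n = -486 (n = Mul(-2, Add(Add(-3, Mul(2, Pow(10, 2)), Mul(8, 10)), Mul(-1, 34))) = Mul(-2, Add(Add(-3, Mul(2, 100), 80), -34)) = Mul(-2, Add(Add(-3, 200, 80), -34)) = Mul(-2, Add(277, -34)) = Mul(-2, 243) = -486)
Add(Add(Function('U')(-6, -13), -93), n) = Add(Add(-8, -93), -486) = Add(-101, -486) = -587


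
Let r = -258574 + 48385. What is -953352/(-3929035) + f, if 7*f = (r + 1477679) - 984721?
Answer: 1111015971379/27503245 ≈ 40396.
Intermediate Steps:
r = -210189
f = 282769/7 (f = ((-210189 + 1477679) - 984721)/7 = (1267490 - 984721)/7 = (⅐)*282769 = 282769/7 ≈ 40396.)
-953352/(-3929035) + f = -953352/(-3929035) + 282769/7 = -953352*(-1/3929035) + 282769/7 = 953352/3929035 + 282769/7 = 1111015971379/27503245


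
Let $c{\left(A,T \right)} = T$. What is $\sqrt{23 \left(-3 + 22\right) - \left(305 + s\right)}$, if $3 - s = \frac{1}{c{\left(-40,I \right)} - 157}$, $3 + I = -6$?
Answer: $\frac{7 \sqrt{72542}}{166} \approx 11.358$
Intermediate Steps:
$I = -9$ ($I = -3 - 6 = -9$)
$s = \frac{499}{166}$ ($s = 3 - \frac{1}{-9 - 157} = 3 - \frac{1}{-166} = 3 - - \frac{1}{166} = 3 + \frac{1}{166} = \frac{499}{166} \approx 3.006$)
$\sqrt{23 \left(-3 + 22\right) - \left(305 + s\right)} = \sqrt{23 \left(-3 + 22\right) - \frac{51129}{166}} = \sqrt{23 \cdot 19 - \frac{51129}{166}} = \sqrt{437 - \frac{51129}{166}} = \sqrt{\frac{21413}{166}} = \frac{7 \sqrt{72542}}{166}$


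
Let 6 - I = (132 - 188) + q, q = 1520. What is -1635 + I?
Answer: -3093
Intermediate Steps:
I = -1458 (I = 6 - ((132 - 188) + 1520) = 6 - (-56 + 1520) = 6 - 1*1464 = 6 - 1464 = -1458)
-1635 + I = -1635 - 1458 = -3093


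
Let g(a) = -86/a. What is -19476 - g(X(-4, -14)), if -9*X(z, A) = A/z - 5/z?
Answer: -373140/19 ≈ -19639.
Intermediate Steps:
X(z, A) = 5/(9*z) - A/(9*z) (X(z, A) = -(A/z - 5/z)/9 = -(-5/z + A/z)/9 = 5/(9*z) - A/(9*z))
-19476 - g(X(-4, -14)) = -19476 - (-86)/((⅑)*(5 - 1*(-14))/(-4)) = -19476 - (-86)/((⅑)*(-¼)*(5 + 14)) = -19476 - (-86)/((⅑)*(-¼)*19) = -19476 - (-86)/(-19/36) = -19476 - (-86)*(-36)/19 = -19476 - 1*3096/19 = -19476 - 3096/19 = -373140/19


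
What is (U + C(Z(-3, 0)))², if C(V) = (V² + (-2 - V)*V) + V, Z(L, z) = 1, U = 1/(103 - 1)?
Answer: 10201/10404 ≈ 0.98049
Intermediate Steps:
U = 1/102 ≈ 0.0098039
C(V) = V + V² + V*(-2 - V) (C(V) = (V² + V*(-2 - V)) + V = V + V² + V*(-2 - V))
(U + C(Z(-3, 0)))² = (1/102 - 1*1)² = (1/102 - 1)² = (-101/102)² = 10201/10404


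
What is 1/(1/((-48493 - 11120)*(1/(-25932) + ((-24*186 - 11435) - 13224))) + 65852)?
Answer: 15006929664827/988236332288196248 ≈ 1.5186e-5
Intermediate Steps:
1/(1/((-48493 - 11120)*(1/(-25932) + ((-24*186 - 11435) - 13224))) + 65852) = 1/(1/(-59613*(-1/25932 + ((-4464 - 11435) - 13224))) + 65852) = 1/(1/(-59613*(-1/25932 + (-15899 - 13224))) + 65852) = 1/(1/(-59613*(-1/25932 - 29123)) + 65852) = 1/(1/(-59613*(-755217637/25932)) + 65852) = 1/(1/(15006929664827/8644) + 65852) = 1/(8644/15006929664827 + 65852) = 1/(988236332288196248/15006929664827) = 15006929664827/988236332288196248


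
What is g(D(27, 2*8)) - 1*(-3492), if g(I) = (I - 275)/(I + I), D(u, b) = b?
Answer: 111485/32 ≈ 3483.9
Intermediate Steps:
g(I) = (-275 + I)/(2*I) (g(I) = (-275 + I)/((2*I)) = (-275 + I)*(1/(2*I)) = (-275 + I)/(2*I))
g(D(27, 2*8)) - 1*(-3492) = (-275 + 2*8)/(2*((2*8))) - 1*(-3492) = (½)*(-275 + 16)/16 + 3492 = (½)*(1/16)*(-259) + 3492 = -259/32 + 3492 = 111485/32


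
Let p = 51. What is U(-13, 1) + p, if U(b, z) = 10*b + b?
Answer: -92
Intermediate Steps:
U(b, z) = 11*b
U(-13, 1) + p = 11*(-13) + 51 = -143 + 51 = -92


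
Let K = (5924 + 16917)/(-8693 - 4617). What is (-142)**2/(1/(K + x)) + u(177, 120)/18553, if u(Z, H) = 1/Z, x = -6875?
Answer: -3030353221538041367/21854228055 ≈ -1.3866e+8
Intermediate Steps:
K = -22841/13310 (K = 22841/(-13310) = 22841*(-1/13310) = -22841/13310 ≈ -1.7161)
(-142)**2/(1/(K + x)) + u(177, 120)/18553 = (-142)**2/(1/(-22841/13310 - 6875)) + 1/(177*18553) = 20164/(1/(-91529091/13310)) + (1/177)*(1/18553) = 20164/(-13310/91529091) + 1/3283881 = 20164*(-91529091/13310) + 1/3283881 = -922796295462/6655 + 1/3283881 = -3030353221538041367/21854228055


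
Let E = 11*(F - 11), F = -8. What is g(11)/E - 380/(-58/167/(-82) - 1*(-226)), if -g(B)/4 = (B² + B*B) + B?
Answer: 92930152/29401569 ≈ 3.1607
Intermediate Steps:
E = -209 (E = 11*(-8 - 11) = 11*(-19) = -209)
g(B) = -8*B² - 4*B (g(B) = -4*((B² + B*B) + B) = -4*((B² + B²) + B) = -4*(2*B² + B) = -4*(B + 2*B²) = -8*B² - 4*B)
g(11)/E - 380/(-58/167/(-82) - 1*(-226)) = -4*11*(1 + 2*11)/(-209) - 380/(-58/167/(-82) - 1*(-226)) = -4*11*(1 + 22)*(-1/209) - 380/(-58*1/167*(-1/82) + 226) = -4*11*23*(-1/209) - 380/(-58/167*(-1/82) + 226) = -1012*(-1/209) - 380/(29/6847 + 226) = 92/19 - 380/1547451/6847 = 92/19 - 380*6847/1547451 = 92/19 - 2601860/1547451 = 92930152/29401569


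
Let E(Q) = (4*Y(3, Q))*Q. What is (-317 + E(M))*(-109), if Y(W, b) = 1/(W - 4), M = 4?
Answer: 36297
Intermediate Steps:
Y(W, b) = 1/(-4 + W)
E(Q) = -4*Q (E(Q) = (4/(-4 + 3))*Q = (4/(-1))*Q = (4*(-1))*Q = -4*Q)
(-317 + E(M))*(-109) = (-317 - 4*4)*(-109) = (-317 - 16)*(-109) = -333*(-109) = 36297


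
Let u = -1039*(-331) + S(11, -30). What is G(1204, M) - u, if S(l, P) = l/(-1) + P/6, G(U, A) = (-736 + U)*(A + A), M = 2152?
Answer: 1670379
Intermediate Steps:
G(U, A) = 2*A*(-736 + U) (G(U, A) = (-736 + U)*(2*A) = 2*A*(-736 + U))
S(l, P) = -l + P/6 (S(l, P) = l*(-1) + P*(⅙) = -l + P/6)
u = 343893 (u = -1039*(-331) + (-1*11 + (⅙)*(-30)) = 343909 + (-11 - 5) = 343909 - 16 = 343893)
G(1204, M) - u = 2*2152*(-736 + 1204) - 1*343893 = 2*2152*468 - 343893 = 2014272 - 343893 = 1670379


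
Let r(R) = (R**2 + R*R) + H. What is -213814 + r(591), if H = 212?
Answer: 484960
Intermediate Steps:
r(R) = 212 + 2*R**2 (r(R) = (R**2 + R*R) + 212 = (R**2 + R**2) + 212 = 2*R**2 + 212 = 212 + 2*R**2)
-213814 + r(591) = -213814 + (212 + 2*591**2) = -213814 + (212 + 2*349281) = -213814 + (212 + 698562) = -213814 + 698774 = 484960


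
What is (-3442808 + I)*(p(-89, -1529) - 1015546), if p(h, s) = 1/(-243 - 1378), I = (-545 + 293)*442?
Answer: 5850911108530864/1621 ≈ 3.6094e+12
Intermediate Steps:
I = -111384 (I = -252*442 = -111384)
p(h, s) = -1/1621 (p(h, s) = 1/(-1621) = -1/1621)
(-3442808 + I)*(p(-89, -1529) - 1015546) = (-3442808 - 111384)*(-1/1621 - 1015546) = -3554192*(-1646200067/1621) = 5850911108530864/1621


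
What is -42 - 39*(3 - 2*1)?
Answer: -81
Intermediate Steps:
-42 - 39*(3 - 2*1) = -42 - 39*(3 - 2) = -42 - 39*1 = -42 - 39 = -81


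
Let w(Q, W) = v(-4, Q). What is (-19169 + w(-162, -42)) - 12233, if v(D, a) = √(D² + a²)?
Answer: -31402 + 2*√6565 ≈ -31240.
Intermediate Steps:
w(Q, W) = √(16 + Q²) (w(Q, W) = √((-4)² + Q²) = √(16 + Q²))
(-19169 + w(-162, -42)) - 12233 = (-19169 + √(16 + (-162)²)) - 12233 = (-19169 + √(16 + 26244)) - 12233 = (-19169 + √26260) - 12233 = (-19169 + 2*√6565) - 12233 = -31402 + 2*√6565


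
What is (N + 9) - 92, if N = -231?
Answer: -314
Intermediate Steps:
(N + 9) - 92 = (-231 + 9) - 92 = -222 - 92 = -314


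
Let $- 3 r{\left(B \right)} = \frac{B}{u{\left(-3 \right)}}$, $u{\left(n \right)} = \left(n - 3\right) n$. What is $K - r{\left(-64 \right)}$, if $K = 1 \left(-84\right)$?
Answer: $- \frac{2300}{27} \approx -85.185$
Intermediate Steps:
$K = -84$
$u{\left(n \right)} = n \left(-3 + n\right)$ ($u{\left(n \right)} = \left(-3 + n\right) n = n \left(-3 + n\right)$)
$r{\left(B \right)} = - \frac{B}{54}$ ($r{\left(B \right)} = - \frac{B \frac{1}{\left(-3\right) \left(-3 - 3\right)}}{3} = - \frac{B \frac{1}{\left(-3\right) \left(-6\right)}}{3} = - \frac{B \frac{1}{18}}{3} = - \frac{\frac{1}{18} B}{3} = - \frac{B}{54}$)
$K - r{\left(-64 \right)} = -84 - \left(- \frac{1}{54}\right) \left(-64\right) = -84 - \frac{32}{27} = - \frac{2300}{27}$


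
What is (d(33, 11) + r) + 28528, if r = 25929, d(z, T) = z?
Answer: 54490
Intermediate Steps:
(d(33, 11) + r) + 28528 = (33 + 25929) + 28528 = 25962 + 28528 = 54490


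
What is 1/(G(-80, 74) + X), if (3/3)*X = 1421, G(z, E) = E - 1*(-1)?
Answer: 1/1496 ≈ 0.00066845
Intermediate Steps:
G(z, E) = 1 + E (G(z, E) = E + 1 = 1 + E)
X = 1421
1/(G(-80, 74) + X) = 1/((1 + 74) + 1421) = 1/(75 + 1421) = 1/1496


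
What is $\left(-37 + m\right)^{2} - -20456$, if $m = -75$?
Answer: $33000$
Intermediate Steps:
$\left(-37 + m\right)^{2} - -20456 = \left(-37 - 75\right)^{2} - -20456 = \left(-112\right)^{2} + 20456 = 12544 + 20456 = 33000$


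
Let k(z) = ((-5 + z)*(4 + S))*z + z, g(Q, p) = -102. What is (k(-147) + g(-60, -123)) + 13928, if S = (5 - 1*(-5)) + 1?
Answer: 348839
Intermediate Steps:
S = 11 (S = (5 + 5) + 1 = 10 + 1 = 11)
k(z) = z + z*(-75 + 15*z) (k(z) = ((-5 + z)*(4 + 11))*z + z = ((-5 + z)*15)*z + z = (-75 + 15*z)*z + z = z*(-75 + 15*z) + z = z + z*(-75 + 15*z))
(k(-147) + g(-60, -123)) + 13928 = (-147*(-74 + 15*(-147)) - 102) + 13928 = (-147*(-74 - 2205) - 102) + 13928 = (-147*(-2279) - 102) + 13928 = (335013 - 102) + 13928 = 334911 + 13928 = 348839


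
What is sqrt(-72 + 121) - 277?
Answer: -270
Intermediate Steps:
sqrt(-72 + 121) - 277 = sqrt(49) - 277 = 7 - 277 = -270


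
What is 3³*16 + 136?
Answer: 568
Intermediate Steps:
3³*16 + 136 = 27*16 + 136 = 432 + 136 = 568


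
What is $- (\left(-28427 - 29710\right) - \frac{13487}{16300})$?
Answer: $\frac{947646587}{16300} \approx 58138.0$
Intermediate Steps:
$- (\left(-28427 - 29710\right) - \frac{13487}{16300}) = - (-58137 - \frac{13487}{16300}) = \left(-1\right) \left(- \frac{947646587}{16300}\right) = \frac{947646587}{16300}$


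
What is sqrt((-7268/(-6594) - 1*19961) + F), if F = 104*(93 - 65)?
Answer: I*sqrt(185314211943)/3297 ≈ 130.57*I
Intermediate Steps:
F = 2912 (F = 104*28 = 2912)
sqrt((-7268/(-6594) - 1*19961) + F) = sqrt((-7268/(-6594) - 1*19961) + 2912) = sqrt((-7268*(-1/6594) - 19961) + 2912) = sqrt((3634/3297 - 19961) + 2912) = sqrt(-65807783/3297 + 2912) = sqrt(-56206919/3297) = I*sqrt(185314211943)/3297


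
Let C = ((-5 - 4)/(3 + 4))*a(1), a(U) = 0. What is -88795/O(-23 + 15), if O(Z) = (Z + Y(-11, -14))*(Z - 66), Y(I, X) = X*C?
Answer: -88795/592 ≈ -149.99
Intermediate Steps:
C = 0 (C = ((-5 - 4)/(3 + 4))*0 = -9/7*0 = 0)
Y(I, X) = 0 (Y(I, X) = X*0 = 0)
O(Z) = Z*(-66 + Z) (O(Z) = (Z + 0)*(Z - 66) = Z*(-66 + Z))
-88795/O(-23 + 15) = -88795*1/((-66 + (-23 + 15))*(-23 + 15)) = -88795*(-1/(8*(-66 - 8))) = -88795/((-8*(-74))) = -88795/592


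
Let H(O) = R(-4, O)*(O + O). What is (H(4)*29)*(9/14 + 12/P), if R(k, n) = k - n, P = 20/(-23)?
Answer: 854688/35 ≈ 24420.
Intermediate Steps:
P = -20/23 (P = 20*(-1/23) = -20/23 ≈ -0.86957)
H(O) = 2*O*(-4 - O) (H(O) = (-4 - O)*(O + O) = (-4 - O)*(2*O) = 2*O*(-4 - O))
(H(4)*29)*(9/14 + 12/P) = (-2*4*(4 + 4)*29)*(9/14 + 12/(-20/23)) = (-2*4*8*29)*(9*(1/14) + 12*(-23/20)) = (-64*29)*(9/14 - 69/5) = -1856*(-921/70) = 854688/35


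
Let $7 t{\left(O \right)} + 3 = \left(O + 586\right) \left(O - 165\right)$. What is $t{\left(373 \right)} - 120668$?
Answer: $- \frac{645207}{7} \approx -92172.0$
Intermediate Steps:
$t{\left(O \right)} = - \frac{3}{7} + \frac{\left(-165 + O\right) \left(586 + O\right)}{7}$ ($t{\left(O \right)} = - \frac{3}{7} + \frac{\left(O + 586\right) \left(O - 165\right)}{7} = - \frac{3}{7} + \frac{\left(586 + O\right) \left(-165 + O\right)}{7} = - \frac{3}{7} + \frac{\left(-165 + O\right) \left(586 + O\right)}{7}$)
$t{\left(373 \right)} - 120668 = \left(- \frac{96693}{7} + \frac{373^{2}}{7} + \frac{421}{7} \cdot 373\right) - 120668 = \left(- \frac{96693}{7} + \frac{1}{7} \cdot 139129 + \frac{157033}{7}\right) - 120668 = \left(- \frac{96693}{7} + \frac{139129}{7} + \frac{157033}{7}\right) - 120668 = \frac{199469}{7} - 120668 = - \frac{645207}{7}$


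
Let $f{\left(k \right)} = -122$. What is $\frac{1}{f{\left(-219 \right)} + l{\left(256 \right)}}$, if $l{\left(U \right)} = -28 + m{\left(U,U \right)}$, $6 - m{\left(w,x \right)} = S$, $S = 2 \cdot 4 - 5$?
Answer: $- \frac{1}{147} \approx -0.0068027$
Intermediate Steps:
$S = 3$ ($S = 8 - 5 = 3$)
$m{\left(w,x \right)} = 3$ ($m{\left(w,x \right)} = 6 - 3 = 3$)
$l{\left(U \right)} = -25$ ($l{\left(U \right)} = -28 + 3 = -25$)
$\frac{1}{f{\left(-219 \right)} + l{\left(256 \right)}} = \frac{1}{-122 - 25} = \frac{1}{-147} = - \frac{1}{147}$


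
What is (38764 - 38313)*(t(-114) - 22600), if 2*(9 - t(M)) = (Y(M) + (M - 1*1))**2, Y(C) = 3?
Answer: -13017213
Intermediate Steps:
t(M) = 9 - (2 + M)**2/2 (t(M) = 9 - (3 + (M - 1*1))**2/2 = 9 - (3 + (M - 1))**2/2 = 9 - (3 + (-1 + M))**2/2 = 9 - (2 + M)**2/2)
(38764 - 38313)*(t(-114) - 22600) = (38764 - 38313)*((9 - (2 - 114)**2/2) - 22600) = 451*((9 - 1/2*(-112)**2) - 22600) = 451*((9 - 1/2*12544) - 22600) = 451*((9 - 6272) - 22600) = 451*(-6263 - 22600) = 451*(-28863) = -13017213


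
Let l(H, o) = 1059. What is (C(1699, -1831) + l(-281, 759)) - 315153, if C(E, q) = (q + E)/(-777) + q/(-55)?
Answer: -4473792381/14245 ≈ -3.1406e+5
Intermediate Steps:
C(E, q) = -832*q/42735 - E/777 (C(E, q) = (E + q)*(-1/777) + q*(-1/55) = (-E/777 - q/777) - q/55 = -832*q/42735 - E/777)
(C(1699, -1831) + l(-281, 759)) - 315153 = ((-832/42735*(-1831) - 1/777*1699) + 1059) - 315153 = ((1523392/42735 - 1699/777) + 1059) - 315153 = (476649/14245 + 1059) - 315153 = 15562104/14245 - 315153 = -4473792381/14245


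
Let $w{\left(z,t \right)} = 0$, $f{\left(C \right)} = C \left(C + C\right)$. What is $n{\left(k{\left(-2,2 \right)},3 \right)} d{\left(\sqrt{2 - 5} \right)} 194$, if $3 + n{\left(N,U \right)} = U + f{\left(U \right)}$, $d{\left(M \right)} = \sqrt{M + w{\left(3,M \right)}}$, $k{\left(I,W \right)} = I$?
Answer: $3492 \sqrt[4]{3} \sqrt{i} \approx 3249.7 + 3249.7 i$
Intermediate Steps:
$f{\left(C \right)} = 2 C^{2}$ ($f{\left(C \right)} = C 2 C = 2 C^{2}$)
$d{\left(M \right)} = \sqrt{M}$ ($d{\left(M \right)} = \sqrt{M + 0} = \sqrt{M}$)
$n{\left(N,U \right)} = -3 + U + 2 U^{2}$ ($n{\left(N,U \right)} = -3 + \left(U + 2 U^{2}\right) = -3 + U + 2 U^{2}$)
$n{\left(k{\left(-2,2 \right)},3 \right)} d{\left(\sqrt{2 - 5} \right)} 194 = \left(-3 + 3 + 2 \cdot 3^{2}\right) \sqrt{\sqrt{2 - 5}} \cdot 194 = \left(-3 + 3 + 2 \cdot 9\right) \sqrt{\sqrt{-3}} \cdot 194 = \left(-3 + 3 + 18\right) \sqrt{i \sqrt{3}} \cdot 194 = 18 \sqrt[4]{3} \sqrt{i} 194 = 3492 \sqrt[4]{3} \sqrt{i}$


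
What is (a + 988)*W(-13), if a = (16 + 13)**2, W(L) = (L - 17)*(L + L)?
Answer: 1426620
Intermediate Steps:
W(L) = 2*L*(-17 + L) (W(L) = (-17 + L)*(2*L) = 2*L*(-17 + L))
a = 841 (a = 29**2 = 841)
(a + 988)*W(-13) = (841 + 988)*(2*(-13)*(-17 - 13)) = 1829*(2*(-13)*(-30)) = 1829*780 = 1426620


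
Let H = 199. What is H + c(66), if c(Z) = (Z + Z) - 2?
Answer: 329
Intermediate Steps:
c(Z) = -2 + 2*Z (c(Z) = 2*Z - 2 = -2 + 2*Z)
H + c(66) = 199 + (-2 + 2*66) = 199 + (-2 + 132) = 199 + 130 = 329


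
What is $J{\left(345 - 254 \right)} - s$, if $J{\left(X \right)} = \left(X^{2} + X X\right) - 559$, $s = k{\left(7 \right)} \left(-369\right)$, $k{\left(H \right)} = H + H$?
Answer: $21169$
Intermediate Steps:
$k{\left(H \right)} = 2 H$
$s = -5166$ ($s = 2 \cdot 7 \left(-369\right) = 14 \left(-369\right) = -5166$)
$J{\left(X \right)} = -559 + 2 X^{2}$ ($J{\left(X \right)} = \left(X^{2} + X^{2}\right) - 559 = 2 X^{2} - 559 = -559 + 2 X^{2}$)
$J{\left(345 - 254 \right)} - s = \left(-559 + 2 \left(345 - 254\right)^{2}\right) - -5166 = \left(-559 + 2 \left(345 - 254\right)^{2}\right) + 5166 = \left(-559 + 2 \cdot 91^{2}\right) + 5166 = \left(-559 + 2 \cdot 8281\right) + 5166 = \left(-559 + 16562\right) + 5166 = 16003 + 5166 = 21169$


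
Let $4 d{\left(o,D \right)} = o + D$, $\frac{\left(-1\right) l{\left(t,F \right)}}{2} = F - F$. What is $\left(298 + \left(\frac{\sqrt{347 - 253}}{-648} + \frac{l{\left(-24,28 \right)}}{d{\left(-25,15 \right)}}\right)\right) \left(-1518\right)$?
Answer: $-452364 + \frac{253 \sqrt{94}}{108} \approx -4.5234 \cdot 10^{5}$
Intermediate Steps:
$l{\left(t,F \right)} = 0$ ($l{\left(t,F \right)} = - 2 \left(F - F\right) = \left(-2\right) 0 = 0$)
$d{\left(o,D \right)} = \frac{D}{4} + \frac{o}{4}$ ($d{\left(o,D \right)} = \frac{o + D}{4} = \frac{D + o}{4} = \frac{D}{4} + \frac{o}{4}$)
$\left(298 + \left(\frac{\sqrt{347 - 253}}{-648} + \frac{l{\left(-24,28 \right)}}{d{\left(-25,15 \right)}}\right)\right) \left(-1518\right) = \left(298 + \left(\frac{\sqrt{347 - 253}}{-648} + \frac{0}{\frac{1}{4} \cdot 15 + \frac{1}{4} \left(-25\right)}\right)\right) \left(-1518\right) = \left(298 + \left(\sqrt{94} \left(- \frac{1}{648}\right) + \frac{0}{\frac{15}{4} - \frac{25}{4}}\right)\right) \left(-1518\right) = \left(298 + \left(- \frac{\sqrt{94}}{648} + \frac{0}{- \frac{5}{2}}\right)\right) \left(-1518\right) = \left(298 + \left(- \frac{\sqrt{94}}{648} + 0 \left(- \frac{2}{5}\right)\right)\right) \left(-1518\right) = \left(298 + \left(- \frac{\sqrt{94}}{648} + 0\right)\right) \left(-1518\right) = \left(298 - \frac{\sqrt{94}}{648}\right) \left(-1518\right) = -452364 + \frac{253 \sqrt{94}}{108}$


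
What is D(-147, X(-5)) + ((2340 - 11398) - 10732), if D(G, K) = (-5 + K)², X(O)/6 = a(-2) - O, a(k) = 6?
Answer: -16069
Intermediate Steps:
X(O) = 36 - 6*O (X(O) = 6*(6 - O) = 36 - 6*O)
D(-147, X(-5)) + ((2340 - 11398) - 10732) = (-5 + (36 - 6*(-5)))² + ((2340 - 11398) - 10732) = (-5 + (36 + 30))² + (-9058 - 10732) = (-5 + 66)² - 19790 = 61² - 19790 = 3721 - 19790 = -16069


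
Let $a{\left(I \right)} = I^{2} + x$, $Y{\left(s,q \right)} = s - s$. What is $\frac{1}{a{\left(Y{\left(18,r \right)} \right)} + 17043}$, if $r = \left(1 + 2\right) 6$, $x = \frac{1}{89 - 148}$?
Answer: $\frac{59}{1005536} \approx 5.8675 \cdot 10^{-5}$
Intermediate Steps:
$x = - \frac{1}{59}$ ($x = \frac{1}{-59} = - \frac{1}{59} \approx -0.016949$)
$r = 18$ ($r = 3 \cdot 6 = 18$)
$Y{\left(s,q \right)} = 0$
$a{\left(I \right)} = - \frac{1}{59} + I^{2}$ ($a{\left(I \right)} = I^{2} - \frac{1}{59} = - \frac{1}{59} + I^{2}$)
$\frac{1}{a{\left(Y{\left(18,r \right)} \right)} + 17043} = \frac{1}{\left(- \frac{1}{59} + 0^{2}\right) + 17043} = \frac{1}{\left(- \frac{1}{59} + 0\right) + 17043} = \frac{1}{- \frac{1}{59} + 17043} = \frac{1}{\frac{1005536}{59}} = \frac{59}{1005536}$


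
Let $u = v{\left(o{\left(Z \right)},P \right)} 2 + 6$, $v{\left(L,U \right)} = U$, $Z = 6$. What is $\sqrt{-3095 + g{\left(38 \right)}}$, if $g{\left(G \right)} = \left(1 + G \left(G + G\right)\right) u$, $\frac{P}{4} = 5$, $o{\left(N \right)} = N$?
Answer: $\sqrt{129799} \approx 360.28$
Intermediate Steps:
$P = 20$ ($P = 4 \cdot 5 = 20$)
$u = 46$ ($u = 20 \cdot 2 + 6 = 40 + 6 = 46$)
$g{\left(G \right)} = 46 + 92 G^{2}$ ($g{\left(G \right)} = \left(1 + G \left(G + G\right)\right) 46 = \left(1 + G 2 G\right) 46 = \left(1 + 2 G^{2}\right) 46 = 46 + 92 G^{2}$)
$\sqrt{-3095 + g{\left(38 \right)}} = \sqrt{-3095 + \left(46 + 92 \cdot 38^{2}\right)} = \sqrt{-3095 + \left(46 + 92 \cdot 1444\right)} = \sqrt{-3095 + \left(46 + 132848\right)} = \sqrt{-3095 + 132894} = \sqrt{129799}$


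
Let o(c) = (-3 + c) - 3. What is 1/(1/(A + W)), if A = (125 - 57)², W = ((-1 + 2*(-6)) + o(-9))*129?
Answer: 1012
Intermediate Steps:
o(c) = -6 + c
W = -3612 (W = ((-1 + 2*(-6)) + (-6 - 9))*129 = ((-1 - 12) - 15)*129 = (-13 - 15)*129 = -28*129 = -3612)
A = 4624 (A = 68² = 4624)
1/(1/(A + W)) = 1/(1/(4624 - 3612)) = 1/(1/1012) = 1012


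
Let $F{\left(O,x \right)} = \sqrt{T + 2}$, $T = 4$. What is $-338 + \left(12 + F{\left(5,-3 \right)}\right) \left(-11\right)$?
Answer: $-470 - 11 \sqrt{6} \approx -496.94$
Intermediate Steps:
$F{\left(O,x \right)} = \sqrt{6}$ ($F{\left(O,x \right)} = \sqrt{4 + 2} = \sqrt{6}$)
$-338 + \left(12 + F{\left(5,-3 \right)}\right) \left(-11\right) = -338 + \left(12 + \sqrt{6}\right) \left(-11\right) = -338 - \left(132 + 11 \sqrt{6}\right) = -470 - 11 \sqrt{6}$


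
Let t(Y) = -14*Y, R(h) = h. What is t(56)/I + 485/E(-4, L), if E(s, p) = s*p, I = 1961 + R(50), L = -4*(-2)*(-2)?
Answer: 925159/128704 ≈ 7.1883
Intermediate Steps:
L = -16 (L = 8*(-2) = -16)
I = 2011 (I = 1961 + 50 = 2011)
E(s, p) = p*s
t(56)/I + 485/E(-4, L) = -14*56/2011 + 485/((-16*(-4))) = -784*1/2011 + 485/64 = -784/2011 + 485*(1/64) = -784/2011 + 485/64 = 925159/128704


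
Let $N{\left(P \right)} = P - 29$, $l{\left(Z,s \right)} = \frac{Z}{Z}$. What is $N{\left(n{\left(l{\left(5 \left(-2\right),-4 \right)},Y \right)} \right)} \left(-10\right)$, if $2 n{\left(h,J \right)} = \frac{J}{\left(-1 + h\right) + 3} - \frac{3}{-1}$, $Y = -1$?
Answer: $\frac{830}{3} \approx 276.67$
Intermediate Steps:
$l{\left(Z,s \right)} = 1$
$n{\left(h,J \right)} = \frac{3}{2} + \frac{J}{2 \left(2 + h\right)}$ ($n{\left(h,J \right)} = \frac{\frac{J}{\left(-1 + h\right) + 3} - \frac{3}{-1}}{2} = \frac{\frac{J}{2 + h} - -3}{2} = \frac{\frac{J}{2 + h} + 3}{2} = \frac{3 + \frac{J}{2 + h}}{2} = \frac{3}{2} + \frac{J}{2 \left(2 + h\right)}$)
$N{\left(P \right)} = -29 + P$ ($N{\left(P \right)} = P - 29 = -29 + P$)
$N{\left(n{\left(l{\left(5 \left(-2\right),-4 \right)},Y \right)} \right)} \left(-10\right) = \left(-29 + \frac{6 - 1 + 3 \cdot 1}{2 \left(2 + 1\right)}\right) \left(-10\right) = \left(-29 + \frac{6 - 1 + 3}{2 \cdot 3}\right) \left(-10\right) = \left(-29 + \frac{1}{2} \cdot \frac{1}{3} \cdot 8\right) \left(-10\right) = \left(-29 + \frac{4}{3}\right) \left(-10\right) = \left(- \frac{83}{3}\right) \left(-10\right) = \frac{830}{3}$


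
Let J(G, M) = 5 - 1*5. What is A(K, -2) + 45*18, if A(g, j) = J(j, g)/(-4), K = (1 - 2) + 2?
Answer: 810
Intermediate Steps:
J(G, M) = 0 (J(G, M) = 5 - 5 = 0)
K = 1 (K = -1 + 2 = 1)
A(g, j) = 0 (A(g, j) = 0/(-4) = 0*(-¼) = 0)
A(K, -2) + 45*18 = 0 + 45*18 = 0 + 810 = 810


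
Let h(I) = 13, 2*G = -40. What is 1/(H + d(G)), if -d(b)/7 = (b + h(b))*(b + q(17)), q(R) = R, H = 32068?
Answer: 1/31921 ≈ 3.1327e-5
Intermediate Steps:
G = -20 (G = (1/2)*(-40) = -20)
d(b) = -7*(13 + b)*(17 + b) (d(b) = -7*(b + 13)*(b + 17) = -7*(13 + b)*(17 + b))
1/(H + d(G)) = 1/(32068 + (-1547 - 210*(-20) - 7*(-20)**2)) = 1/(32068 + (-1547 + 4200 - 7*400)) = 1/(32068 + (-1547 + 4200 - 2800)) = 1/(32068 - 147) = 1/31921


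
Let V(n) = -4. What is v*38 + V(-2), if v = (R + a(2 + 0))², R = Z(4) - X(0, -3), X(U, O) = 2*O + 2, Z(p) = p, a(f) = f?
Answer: 3796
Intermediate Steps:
X(U, O) = 2 + 2*O
R = 8 (R = 4 - (2 + 2*(-3)) = 4 - (2 - 6) = 4 - 1*(-4) = 4 + 4 = 8)
v = 100 (v = (8 + (2 + 0))² = (8 + 2)² = 10² = 100)
v*38 + V(-2) = 100*38 - 4 = 3800 - 4 = 3796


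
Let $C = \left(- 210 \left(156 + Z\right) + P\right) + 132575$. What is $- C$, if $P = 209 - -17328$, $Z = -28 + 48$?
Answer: $-113152$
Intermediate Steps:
$Z = 20$
$P = 17537$ ($P = 209 + 17328 = 17537$)
$C = 113152$ ($C = \left(- 210 \left(156 + 20\right) + 17537\right) + 132575 = \left(\left(-210\right) 176 + 17537\right) + 132575 = \left(-36960 + 17537\right) + 132575 = -19423 + 132575 = 113152$)
$- C = \left(-1\right) 113152 = -113152$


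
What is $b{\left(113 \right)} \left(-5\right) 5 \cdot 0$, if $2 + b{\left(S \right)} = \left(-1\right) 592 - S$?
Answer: $0$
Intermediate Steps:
$b{\left(S \right)} = -594 - S$ ($b{\left(S \right)} = -2 - \left(592 + S\right) = -594 - S$)
$b{\left(113 \right)} \left(-5\right) 5 \cdot 0 = \left(-594 - 113\right) \left(-5\right) 5 \cdot 0 = \left(-594 - 113\right) \left(\left(-25\right) 0\right) = \left(-707\right) 0 = 0$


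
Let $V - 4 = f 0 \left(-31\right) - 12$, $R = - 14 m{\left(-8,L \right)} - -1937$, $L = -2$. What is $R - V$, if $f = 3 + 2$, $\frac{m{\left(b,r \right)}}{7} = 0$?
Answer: $1945$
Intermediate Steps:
$m{\left(b,r \right)} = 0$ ($m{\left(b,r \right)} = 7 \cdot 0 = 0$)
$f = 5$
$R = 1937$ ($R = \left(-14\right) 0 - -1937 = 0 + 1937 = 1937$)
$V = -8$ ($V = 4 - \left(12 - 5 \cdot 0 \left(-31\right)\right) = 4 + \left(0 \left(-31\right) - 12\right) = 4 + \left(0 - 12\right) = 4 - 12 = -8$)
$R - V = 1937 - -8 = 1937 + 8 = 1945$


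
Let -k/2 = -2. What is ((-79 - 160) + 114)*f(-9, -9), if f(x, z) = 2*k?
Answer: -1000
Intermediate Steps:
k = 4 (k = -2*(-2) = 4)
f(x, z) = 8 (f(x, z) = 2*4 = 8)
((-79 - 160) + 114)*f(-9, -9) = ((-79 - 160) + 114)*8 = (-239 + 114)*8 = -125*8 = -1000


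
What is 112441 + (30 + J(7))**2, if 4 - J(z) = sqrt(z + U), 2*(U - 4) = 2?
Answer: 113609 - 136*sqrt(3) ≈ 1.1337e+5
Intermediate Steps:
U = 5 (U = 4 + (1/2)*2 = 4 + 1 = 5)
J(z) = 4 - sqrt(5 + z) (J(z) = 4 - sqrt(z + 5) = 4 - sqrt(5 + z))
112441 + (30 + J(7))**2 = 112441 + (30 + (4 - sqrt(5 + 7)))**2 = 112441 + (30 + (4 - sqrt(12)))**2 = 112441 + (30 + (4 - 2*sqrt(3)))**2 = 112441 + (34 - 2*sqrt(3))**2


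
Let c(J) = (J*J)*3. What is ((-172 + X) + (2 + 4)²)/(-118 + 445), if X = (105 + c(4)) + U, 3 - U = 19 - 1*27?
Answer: 28/327 ≈ 0.085627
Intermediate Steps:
U = 11 (U = 3 - (19 - 1*27) = 3 - (19 - 27) = 3 - 1*(-8) = 3 + 8 = 11)
c(J) = 3*J² (c(J) = J²*3 = 3*J²)
X = 164 (X = (105 + 3*4²) + 11 = (105 + 3*16) + 11 = (105 + 48) + 11 = 153 + 11 = 164)
((-172 + X) + (2 + 4)²)/(-118 + 445) = ((-172 + 164) + (2 + 4)²)/(-118 + 445) = (-8 + 6²)/327 = (-8 + 36)*(1/327) = 28*(1/327) = 28/327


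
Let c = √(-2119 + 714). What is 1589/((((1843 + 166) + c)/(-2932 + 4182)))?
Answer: 1995188125/2018743 - 993125*I*√1405/2018743 ≈ 988.33 - 18.44*I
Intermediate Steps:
c = I*√1405 (c = √(-1405) = I*√1405 ≈ 37.483*I)
1589/((((1843 + 166) + c)/(-2932 + 4182))) = 1589/((((1843 + 166) + I*√1405)/(-2932 + 4182))) = 1589/(((2009 + I*√1405)/1250)) = 1589/(((2009 + I*√1405)*(1/1250))) = 1589/(2009/1250 + I*√1405/1250)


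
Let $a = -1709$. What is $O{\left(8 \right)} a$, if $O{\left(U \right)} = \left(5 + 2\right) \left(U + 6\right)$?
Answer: $-167482$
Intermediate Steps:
$O{\left(U \right)} = 42 + 7 U$ ($O{\left(U \right)} = 7 \left(6 + U\right) = 42 + 7 U$)
$O{\left(8 \right)} a = \left(42 + 7 \cdot 8\right) \left(-1709\right) = \left(42 + 56\right) \left(-1709\right) = 98 \left(-1709\right) = -167482$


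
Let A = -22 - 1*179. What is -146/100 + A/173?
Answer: -22679/8650 ≈ -2.6218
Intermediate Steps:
A = -201 (A = -22 - 179 = -201)
-146/100 + A/173 = -146/100 - 201/173 = -146*1/100 - 201*1/173 = -73/50 - 201/173 = -22679/8650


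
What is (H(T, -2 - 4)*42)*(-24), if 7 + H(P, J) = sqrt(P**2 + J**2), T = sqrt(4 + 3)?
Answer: 7056 - 1008*sqrt(43) ≈ 446.10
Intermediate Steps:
T = sqrt(7) ≈ 2.6458
H(P, J) = -7 + sqrt(J**2 + P**2) (H(P, J) = -7 + sqrt(P**2 + J**2) = -7 + sqrt(J**2 + P**2))
(H(T, -2 - 4)*42)*(-24) = ((-7 + sqrt((-2 - 4)**2 + (sqrt(7))**2))*42)*(-24) = ((-7 + sqrt((-6)**2 + 7))*42)*(-24) = ((-7 + sqrt(36 + 7))*42)*(-24) = ((-7 + sqrt(43))*42)*(-24) = (-294 + 42*sqrt(43))*(-24) = 7056 - 1008*sqrt(43)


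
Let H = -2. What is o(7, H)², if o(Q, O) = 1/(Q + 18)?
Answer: 1/625 ≈ 0.0016000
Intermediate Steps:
o(Q, O) = 1/(18 + Q)
o(7, H)² = (1/(18 + 7))² = (1/25)² = 1/625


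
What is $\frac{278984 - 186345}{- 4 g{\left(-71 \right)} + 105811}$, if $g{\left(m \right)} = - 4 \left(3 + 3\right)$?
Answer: $\frac{92639}{105907} \approx 0.87472$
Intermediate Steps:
$g{\left(m \right)} = -24$ ($g{\left(m \right)} = \left(-4\right) 6 = -24$)
$\frac{278984 - 186345}{- 4 g{\left(-71 \right)} + 105811} = \frac{278984 - 186345}{\left(-4\right) \left(-24\right) + 105811} = \frac{92639}{96 + 105811} = \frac{92639}{105907}$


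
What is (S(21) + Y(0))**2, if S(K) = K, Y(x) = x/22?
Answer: 441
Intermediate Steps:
Y(x) = x/22 (Y(x) = x*(1/22) = x/22)
(S(21) + Y(0))**2 = (21 + (1/22)*0)**2 = (21 + 0)**2 = 21**2 = 441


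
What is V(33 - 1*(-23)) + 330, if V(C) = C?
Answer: 386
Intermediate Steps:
V(33 - 1*(-23)) + 330 = (33 - 1*(-23)) + 330 = (33 + 23) + 330 = 56 + 330 = 386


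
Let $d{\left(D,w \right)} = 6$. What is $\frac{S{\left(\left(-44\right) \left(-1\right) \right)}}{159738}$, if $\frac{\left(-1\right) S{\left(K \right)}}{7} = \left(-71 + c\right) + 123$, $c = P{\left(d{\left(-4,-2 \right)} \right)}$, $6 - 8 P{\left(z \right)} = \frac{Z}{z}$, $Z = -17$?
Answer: $- \frac{17843}{7667424} \approx -0.0023271$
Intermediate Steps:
$P{\left(z \right)} = \frac{3}{4} + \frac{17}{8 z}$ ($P{\left(z \right)} = \frac{3}{4} - \frac{\left(-17\right) \frac{1}{z}}{8} = \frac{3}{4} + \frac{17}{8 z}$)
$c = \frac{53}{48}$ ($c = \frac{17 + 6 \cdot 6}{8 \cdot 6} = \frac{1}{8} \cdot \frac{1}{6} \left(17 + 36\right) = \frac{1}{8} \cdot \frac{1}{6} \cdot 53 = \frac{53}{48} \approx 1.1042$)
$S{\left(K \right)} = - \frac{17843}{48}$ ($S{\left(K \right)} = - 7 \left(\left(-71 + \frac{53}{48}\right) + 123\right) = - 7 \left(- \frac{3355}{48} + 123\right) = \left(-7\right) \frac{2549}{48} = - \frac{17843}{48}$)
$\frac{S{\left(\left(-44\right) \left(-1\right) \right)}}{159738} = - \frac{17843}{48 \cdot 159738} = \left(- \frac{17843}{48}\right) \frac{1}{159738} = - \frac{17843}{7667424}$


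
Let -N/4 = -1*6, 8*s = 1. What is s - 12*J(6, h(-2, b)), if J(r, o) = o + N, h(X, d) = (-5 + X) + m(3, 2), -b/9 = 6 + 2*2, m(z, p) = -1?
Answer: -1535/8 ≈ -191.88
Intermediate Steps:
s = ⅛ (s = (⅛)*1 = ⅛ ≈ 0.12500)
N = 24 (N = -(-4)*6 = -4*(-6) = 24)
b = -90 (b = -9*(6 + 2*2) = -9*(6 + 4) = -9*10 = -90)
h(X, d) = -6 + X (h(X, d) = (-5 + X) - 1 = -6 + X)
J(r, o) = 24 + o (J(r, o) = o + 24 = 24 + o)
s - 12*J(6, h(-2, b)) = ⅛ - 12*(24 + (-6 - 2)) = ⅛ - 12*(24 - 8) = ⅛ - 12*16 = ⅛ - 192 = -1535/8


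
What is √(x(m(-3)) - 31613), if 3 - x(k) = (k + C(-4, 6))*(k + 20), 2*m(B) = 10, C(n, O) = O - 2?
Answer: I*√31835 ≈ 178.42*I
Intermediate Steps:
C(n, O) = -2 + O
m(B) = 5 (m(B) = (½)*10 = 5)
x(k) = 3 - (4 + k)*(20 + k) (x(k) = 3 - (k + (-2 + 6))*(k + 20) = 3 - (k + 4)*(20 + k) = 3 - (4 + k)*(20 + k))
√(x(m(-3)) - 31613) = √((-77 - 1*5² - 24*5) - 31613) = √((-77 - 1*25 - 120) - 31613) = √((-77 - 25 - 120) - 31613) = √(-222 - 31613) = √(-31835) = I*√31835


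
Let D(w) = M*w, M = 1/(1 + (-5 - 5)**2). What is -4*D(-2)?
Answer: 8/101 ≈ 0.079208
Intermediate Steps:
M = 1/101 (M = 1/(1 + (-10)**2) = 1/(1 + 100) = 1/101 ≈ 0.0099010)
D(w) = w/101
-4*D(-2) = -4*(-2)/101 = -4*(-2/101) = 8/101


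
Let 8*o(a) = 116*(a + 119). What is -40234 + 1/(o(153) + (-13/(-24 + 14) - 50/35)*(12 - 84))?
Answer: -5566937141/138364 ≈ -40234.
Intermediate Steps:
o(a) = 3451/2 + 29*a/2 (o(a) = (116*(a + 119))/8 = (116*(119 + a))/8 = (13804 + 116*a)/8 = 3451/2 + 29*a/2)
-40234 + 1/(o(153) + (-13/(-24 + 14) - 50/35)*(12 - 84)) = -40234 + 1/((3451/2 + (29/2)*153) + (-13/(-24 + 14) - 50/35)*(12 - 84)) = -40234 + 1/((3451/2 + 4437/2) + (-13/(-10) - 50*1/35)*(-72)) = -40234 + 1/(3944 + (-13*(-1/10) - 10/7)*(-72)) = -40234 + 1/(3944 + (13/10 - 10/7)*(-72)) = -40234 + 1/(3944 - 9/70*(-72)) = -40234 + 1/(3944 + 324/35) = -40234 + 1/(138364/35) = -40234 + 35/138364 = -5566937141/138364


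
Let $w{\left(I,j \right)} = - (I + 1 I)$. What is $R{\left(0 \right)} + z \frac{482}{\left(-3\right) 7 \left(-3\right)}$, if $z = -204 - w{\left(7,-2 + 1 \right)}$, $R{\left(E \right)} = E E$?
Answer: $- \frac{91580}{63} \approx -1453.7$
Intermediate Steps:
$w{\left(I,j \right)} = - 2 I$ ($w{\left(I,j \right)} = - (I + I) = - 2 I$)
$R{\left(E \right)} = E^{2}$
$z = -190$ ($z = -204 - \left(-2\right) 7 = -204 - -14 = -204 + 14 = -190$)
$R{\left(0 \right)} + z \frac{482}{\left(-3\right) 7 \left(-3\right)} = 0^{2} - 190 \frac{482}{\left(-3\right) 7 \left(-3\right)} = 0 - 190 \frac{482}{\left(-21\right) \left(-3\right)} = 0 - 190 \cdot \frac{482}{63} = 0 - 190 \cdot 482 \cdot \frac{1}{63} = 0 - \frac{91580}{63} = - \frac{91580}{63}$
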